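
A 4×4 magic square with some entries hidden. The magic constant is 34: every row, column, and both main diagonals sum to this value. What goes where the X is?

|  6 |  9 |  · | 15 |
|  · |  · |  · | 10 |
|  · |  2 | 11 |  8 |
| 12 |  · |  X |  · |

14

Row 1 needs 34; the known cells sum to 30, so (1,3) = 4.
The remaining cell in row 3 is (3,1) = 34 − 21 = 13.
Column 1: 6 + 13 + 12 + ? = 34, so (2,1) = 3.
Using column 4: 15 + 10 + 8 + ? → (4,4) = 34 − 33 = 1.
Main diagonal: 6 + 11 + 1 + ? = 34, so (2,2) = 16.
Anti-diagonal: 15 + 2 + 12 + ? = 34, so (2,3) = 5.
Column 2: 9 + 16 + 2 + ? = 34, so (4,2) = 7.
From column 3, 34 − (4 + 5 + 11) gives (4,3) = 14.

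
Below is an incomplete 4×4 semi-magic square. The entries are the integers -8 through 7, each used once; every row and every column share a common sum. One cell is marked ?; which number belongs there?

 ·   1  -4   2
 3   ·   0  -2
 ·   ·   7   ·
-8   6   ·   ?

The entries are -8 through 7, which sum to -8, so each line sums to -8/4 = -2.
Row 1 needs -2; the known cells sum to -1, so (1,1) = -1.
Row 2 needs -2; the known cells sum to 1, so (2,2) = -3.
From column 1, -2 − (-1 + 3 + (-8)) gives (3,1) = 4.
Column 2 must total -2; the given cells sum to 4, so (3,2) = -6.
Column 3 needs -2; the known cells sum to 3, so (4,3) = -5.
From row 3, -2 − (4 + (-6) + 7) gives (3,4) = -7.
Using row 4: -8 + 6 + (-5) + ? → (4,4) = -2 − (-7) = 5.

5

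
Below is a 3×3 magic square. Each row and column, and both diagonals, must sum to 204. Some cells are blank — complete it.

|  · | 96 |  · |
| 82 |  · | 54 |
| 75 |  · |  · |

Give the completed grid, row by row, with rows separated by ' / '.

Row 2: 82 + 54 + ? = 204, so (2,2) = 68.
Column 1 must total 204; the given cells sum to 157, so (1,1) = 47.
Column 2: 96 + 68 + ? = 204, so (3,2) = 40.
Main diagonal must total 204; the given cells sum to 115, so (3,3) = 89.
The remaining cell in anti-diagonal is (1,3) = 204 − 143 = 61.

47 96 61 / 82 68 54 / 75 40 89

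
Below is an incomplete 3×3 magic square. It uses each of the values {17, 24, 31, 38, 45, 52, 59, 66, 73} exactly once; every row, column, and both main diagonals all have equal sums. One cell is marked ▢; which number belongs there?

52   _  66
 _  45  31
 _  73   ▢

38

The 9 entries sum to 405, so each line sums to 405/3 = 135.
Row 1 needs 135; the known cells sum to 118, so (1,2) = 17.
Row 2: 45 + 31 + ? = 135, so (2,1) = 59.
Column 1: 52 + 59 + ? = 135, so (3,1) = 24.
Column 3 needs 135; the known cells sum to 97, so (3,3) = 38.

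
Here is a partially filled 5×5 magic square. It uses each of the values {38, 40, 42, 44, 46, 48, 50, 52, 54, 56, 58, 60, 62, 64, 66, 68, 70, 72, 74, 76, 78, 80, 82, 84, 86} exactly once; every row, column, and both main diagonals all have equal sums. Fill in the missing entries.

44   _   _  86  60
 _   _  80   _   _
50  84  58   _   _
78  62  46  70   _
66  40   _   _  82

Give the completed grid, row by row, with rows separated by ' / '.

The 25 entries sum to 1550, so each line sums to 1550/5 = 310.
Row 4: 78 + 62 + 46 + 70 + ? = 310, so (4,5) = 54.
Using column 1: 44 + 50 + 78 + 66 + ? → (2,1) = 310 − 238 = 72.
From main diagonal, 310 − (44 + 58 + 70 + 82) gives (2,2) = 56.
Anti-diagonal must total 310; the given cells sum to 246, so (2,4) = 64.
Using row 2: 72 + 56 + 80 + 64 + ? → (2,5) = 310 − 272 = 38.
Column 2 must total 310; the given cells sum to 242, so (1,2) = 68.
The remaining cell in column 5 is (3,5) = 310 − 234 = 76.
Row 1: 44 + 68 + 86 + 60 + ? = 310, so (1,3) = 52.
Row 3 needs 310; the known cells sum to 268, so (3,4) = 42.
Column 3: 52 + 80 + 58 + 46 + ? = 310, so (5,3) = 74.
The remaining cell in column 4 is (5,4) = 310 − 262 = 48.

44 68 52 86 60 / 72 56 80 64 38 / 50 84 58 42 76 / 78 62 46 70 54 / 66 40 74 48 82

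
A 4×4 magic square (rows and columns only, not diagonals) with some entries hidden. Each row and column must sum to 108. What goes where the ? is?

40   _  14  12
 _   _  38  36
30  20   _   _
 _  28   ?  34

The remaining cell in row 1 is (1,2) = 108 − 66 = 42.
The remaining cell in column 2 is (2,2) = 108 − 90 = 18.
Using column 4: 12 + 36 + 34 + ? → (3,4) = 108 − 82 = 26.
Row 2: 18 + 38 + 36 + ? = 108, so (2,1) = 16.
Row 3: 30 + 20 + 26 + ? = 108, so (3,3) = 32.
The remaining cell in column 1 is (4,1) = 108 − 86 = 22.
The remaining cell in column 3 is (4,3) = 108 − 84 = 24.

24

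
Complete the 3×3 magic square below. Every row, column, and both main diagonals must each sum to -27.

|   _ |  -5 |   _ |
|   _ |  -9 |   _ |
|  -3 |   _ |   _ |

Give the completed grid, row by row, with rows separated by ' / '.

Using column 2: -5 + (-9) + ? → (3,2) = -27 − (-14) = -13.
Anti-diagonal needs -27; the known cells sum to -12, so (1,3) = -15.
Row 1 needs -27; the known cells sum to -20, so (1,1) = -7.
Row 3 must total -27; the given cells sum to -16, so (3,3) = -11.
The remaining cell in column 1 is (2,1) = -27 − (-10) = -17.
From column 3, -27 − (-15 + (-11)) gives (2,3) = -1.

-7 -5 -15 / -17 -9 -1 / -3 -13 -11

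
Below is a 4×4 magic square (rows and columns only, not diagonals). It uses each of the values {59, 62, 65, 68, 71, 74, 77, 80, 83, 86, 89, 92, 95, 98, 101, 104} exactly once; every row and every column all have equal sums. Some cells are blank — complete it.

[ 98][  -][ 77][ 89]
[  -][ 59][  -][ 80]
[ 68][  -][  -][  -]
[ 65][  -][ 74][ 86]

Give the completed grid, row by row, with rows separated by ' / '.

98 62 77 89 / 95 59 92 80 / 68 104 83 71 / 65 101 74 86

The 16 entries sum to 1304, so each line sums to 1304/4 = 326.
Row 1: 98 + 77 + 89 + ? = 326, so (1,2) = 62.
Row 4 must total 326; the given cells sum to 225, so (4,2) = 101.
From column 1, 326 − (98 + 68 + 65) gives (2,1) = 95.
The remaining cell in column 2 is (3,2) = 326 − 222 = 104.
Column 4 needs 326; the known cells sum to 255, so (3,4) = 71.
From row 2, 326 − (95 + 59 + 80) gives (2,3) = 92.
Row 3 needs 326; the known cells sum to 243, so (3,3) = 83.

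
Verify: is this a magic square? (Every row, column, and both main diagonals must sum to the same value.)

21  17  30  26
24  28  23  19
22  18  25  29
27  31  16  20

Yes

Row 1: 21 + 17 + 30 + 26 = 94.
Row 2: 24 + 28 + 23 + 19 = 94.
Row 3: 22 + 18 + 25 + 29 = 94.
Row 4: 27 + 31 + 16 + 20 = 94.
Column 1: 21 + 24 + 22 + 27 = 94.
Column 2: 17 + 28 + 18 + 31 = 94.
Column 3: 30 + 23 + 25 + 16 = 94.
Column 4: 26 + 19 + 29 + 20 = 94.
Main diagonal: 21 + 28 + 25 + 20 = 94.
Anti-diagonal: 26 + 23 + 18 + 27 = 94.
All lines sum to 94.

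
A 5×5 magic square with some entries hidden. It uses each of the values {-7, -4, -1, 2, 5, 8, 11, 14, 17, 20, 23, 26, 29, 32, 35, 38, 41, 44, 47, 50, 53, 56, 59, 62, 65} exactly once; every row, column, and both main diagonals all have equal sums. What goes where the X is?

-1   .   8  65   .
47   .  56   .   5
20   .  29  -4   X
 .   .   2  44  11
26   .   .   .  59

The 25 entries sum to 725, so each line sums to 725/5 = 145.
Column 1 must total 145; the given cells sum to 92, so (4,1) = 53.
From column 3, 145 − (8 + 56 + 29 + 2) gives (5,3) = 50.
From main diagonal, 145 − (-1 + 29 + 44 + 59) gives (2,2) = 14.
The remaining cell in row 2 is (2,4) = 145 − 122 = 23.
Using row 4: 53 + 2 + 44 + 11 + ? → (4,2) = 145 − 110 = 35.
Column 4: 65 + 23 + (-4) + 44 + ? = 145, so (5,4) = 17.
The remaining cell in anti-diagonal is (1,5) = 145 − 113 = 32.
Row 1 must total 145; the given cells sum to 104, so (1,2) = 41.
Row 5: 26 + 50 + 17 + 59 + ? = 145, so (5,2) = -7.
Column 2 needs 145; the known cells sum to 83, so (3,2) = 62.
Column 5: 32 + 5 + 11 + 59 + ? = 145, so (3,5) = 38.

38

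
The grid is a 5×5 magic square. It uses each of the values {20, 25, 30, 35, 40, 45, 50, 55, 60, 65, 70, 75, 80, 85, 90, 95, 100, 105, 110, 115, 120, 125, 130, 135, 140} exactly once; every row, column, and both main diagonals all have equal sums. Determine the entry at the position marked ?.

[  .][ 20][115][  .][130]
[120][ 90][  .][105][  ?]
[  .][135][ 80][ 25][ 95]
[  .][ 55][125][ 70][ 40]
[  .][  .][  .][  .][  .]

The 25 entries sum to 2000, so each line sums to 2000/5 = 400.
Using row 3: 135 + 80 + 25 + 95 + ? → (3,1) = 400 − 335 = 65.
Row 4 must total 400; the given cells sum to 290, so (4,1) = 110.
Using column 2: 20 + 90 + 135 + 55 + ? → (5,2) = 400 − 300 = 100.
From anti-diagonal, 400 − (130 + 105 + 80 + 55) gives (5,1) = 30.
From column 1, 400 − (120 + 65 + 110 + 30) gives (1,1) = 75.
Using main diagonal: 75 + 90 + 80 + 70 + ? → (5,5) = 400 − 315 = 85.
Row 1 needs 400; the known cells sum to 340, so (1,4) = 60.
Column 4 needs 400; the known cells sum to 260, so (5,4) = 140.
The remaining cell in column 5 is (2,5) = 400 − 350 = 50.

50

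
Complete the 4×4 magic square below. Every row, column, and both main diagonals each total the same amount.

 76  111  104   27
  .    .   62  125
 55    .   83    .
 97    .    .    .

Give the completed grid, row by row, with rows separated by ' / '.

76 111 104 27 / 90 41 62 125 / 55 132 83 48 / 97 34 69 118

Row 1 is already complete: 76 + 111 + 104 + 27 = 318, so that is the magic constant.
Column 1 must total 318; the given cells sum to 228, so (2,1) = 90.
From column 3, 318 − (104 + 62 + 83) gives (4,3) = 69.
The remaining cell in anti-diagonal is (3,2) = 318 − 186 = 132.
The remaining cell in row 2 is (2,2) = 318 − 277 = 41.
From row 3, 318 − (55 + 132 + 83) gives (3,4) = 48.
The remaining cell in column 2 is (4,2) = 318 − 284 = 34.
Using column 4: 27 + 125 + 48 + ? → (4,4) = 318 − 200 = 118.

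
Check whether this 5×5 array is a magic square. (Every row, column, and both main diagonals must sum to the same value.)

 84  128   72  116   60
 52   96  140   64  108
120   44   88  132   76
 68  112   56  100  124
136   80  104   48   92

Row 1: 84 + 128 + 72 + 116 + 60 = 460.
Row 2: 52 + 96 + 140 + 64 + 108 = 460.
Row 3: 120 + 44 + 88 + 132 + 76 = 460.
Row 4: 68 + 112 + 56 + 100 + 124 = 460.
Row 5: 136 + 80 + 104 + 48 + 92 = 460.
Column 1: 84 + 52 + 120 + 68 + 136 = 460.
Column 2: 128 + 96 + 44 + 112 + 80 = 460.
Column 3: 72 + 140 + 88 + 56 + 104 = 460.
Column 4: 116 + 64 + 132 + 100 + 48 = 460.
Column 5: 60 + 108 + 76 + 124 + 92 = 460.
Main diagonal: 84 + 96 + 88 + 100 + 92 = 460.
Anti-diagonal: 60 + 64 + 88 + 112 + 136 = 460.
All lines sum to 460.

Yes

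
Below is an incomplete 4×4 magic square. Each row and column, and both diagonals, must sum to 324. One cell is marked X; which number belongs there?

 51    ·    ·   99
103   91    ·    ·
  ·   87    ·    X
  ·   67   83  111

From row 4, 324 − (67 + 83 + 111) gives (4,1) = 63.
The remaining cell in column 1 is (3,1) = 324 − 217 = 107.
Column 2: 91 + 87 + 67 + ? = 324, so (1,2) = 79.
The remaining cell in main diagonal is (3,3) = 324 − 253 = 71.
From anti-diagonal, 324 − (99 + 87 + 63) gives (2,3) = 75.
Row 1 must total 324; the given cells sum to 229, so (1,3) = 95.
Row 2: 103 + 91 + 75 + ? = 324, so (2,4) = 55.
From row 3, 324 − (107 + 87 + 71) gives (3,4) = 59.

59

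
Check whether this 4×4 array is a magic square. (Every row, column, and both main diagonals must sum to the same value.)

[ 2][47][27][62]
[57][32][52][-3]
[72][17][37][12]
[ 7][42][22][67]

Yes

Row 1: 2 + 47 + 27 + 62 = 138.
Row 2: 57 + 32 + 52 + (-3) = 138.
Row 3: 72 + 17 + 37 + 12 = 138.
Row 4: 7 + 42 + 22 + 67 = 138.
Column 1: 2 + 57 + 72 + 7 = 138.
Column 2: 47 + 32 + 17 + 42 = 138.
Column 3: 27 + 52 + 37 + 22 = 138.
Column 4: 62 + (-3) + 12 + 67 = 138.
Main diagonal: 2 + 32 + 37 + 67 = 138.
Anti-diagonal: 62 + 52 + 17 + 7 = 138.
All lines sum to 138.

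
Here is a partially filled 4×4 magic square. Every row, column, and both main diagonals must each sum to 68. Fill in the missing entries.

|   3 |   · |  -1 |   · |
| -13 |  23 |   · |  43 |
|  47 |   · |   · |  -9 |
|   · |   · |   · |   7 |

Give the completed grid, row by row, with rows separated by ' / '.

Row 2 must total 68; the given cells sum to 53, so (2,3) = 15.
From column 1, 68 − (3 + (-13) + 47) gives (4,1) = 31.
From column 4, 68 − (43 + (-9) + 7) gives (1,4) = 27.
Main diagonal needs 68; the known cells sum to 33, so (3,3) = 35.
Using anti-diagonal: 27 + 15 + 31 + ? → (3,2) = 68 − 73 = -5.
Row 1: 3 + (-1) + 27 + ? = 68, so (1,2) = 39.
From column 2, 68 − (39 + 23 + (-5)) gives (4,2) = 11.
Column 3: -1 + 15 + 35 + ? = 68, so (4,3) = 19.

3 39 -1 27 / -13 23 15 43 / 47 -5 35 -9 / 31 11 19 7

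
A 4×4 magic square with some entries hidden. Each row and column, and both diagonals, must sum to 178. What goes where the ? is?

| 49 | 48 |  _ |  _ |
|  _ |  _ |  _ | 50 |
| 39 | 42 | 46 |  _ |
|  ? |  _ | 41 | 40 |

52

Using row 3: 39 + 42 + 46 + ? → (3,4) = 178 − 127 = 51.
Using column 4: 50 + 51 + 40 + ? → (1,4) = 178 − 141 = 37.
Main diagonal must total 178; the given cells sum to 135, so (2,2) = 43.
The remaining cell in row 1 is (1,3) = 178 − 134 = 44.
Column 2 must total 178; the given cells sum to 133, so (4,2) = 45.
Column 3: 44 + 46 + 41 + ? = 178, so (2,3) = 47.
Using anti-diagonal: 37 + 47 + 42 + ? → (4,1) = 178 − 126 = 52.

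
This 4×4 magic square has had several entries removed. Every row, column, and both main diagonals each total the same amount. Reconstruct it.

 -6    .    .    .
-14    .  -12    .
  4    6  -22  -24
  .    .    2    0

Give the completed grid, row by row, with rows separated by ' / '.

Row 3 is already complete: 4 + 6 + -22 + -24 = -36, so that is the magic constant.
The remaining cell in column 1 is (4,1) = -36 − (-16) = -20.
Column 3 must total -36; the given cells sum to -32, so (1,3) = -4.
Using main diagonal: -6 + (-22) + 0 + ? → (2,2) = -36 − (-28) = -8.
The remaining cell in anti-diagonal is (1,4) = -36 − (-26) = -10.
From row 1, -36 − (-6 + (-4) + (-10)) gives (1,2) = -16.
Row 2 needs -36; the known cells sum to -34, so (2,4) = -2.
Row 4: -20 + 2 + 0 + ? = -36, so (4,2) = -18.

-6 -16 -4 -10 / -14 -8 -12 -2 / 4 6 -22 -24 / -20 -18 2 0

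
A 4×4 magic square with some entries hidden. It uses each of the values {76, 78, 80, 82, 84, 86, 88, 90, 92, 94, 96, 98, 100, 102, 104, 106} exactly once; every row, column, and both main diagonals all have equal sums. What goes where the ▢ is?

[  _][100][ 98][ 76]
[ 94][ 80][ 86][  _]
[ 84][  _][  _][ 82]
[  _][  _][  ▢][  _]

88

The 16 entries sum to 1456, so each line sums to 1456/4 = 364.
From row 1, 364 − (100 + 98 + 76) gives (1,1) = 90.
Row 2 must total 364; the given cells sum to 260, so (2,4) = 104.
Column 1 must total 364; the given cells sum to 268, so (4,1) = 96.
Column 4 needs 364; the known cells sum to 262, so (4,4) = 102.
From main diagonal, 364 − (90 + 80 + 102) gives (3,3) = 92.
Using anti-diagonal: 76 + 86 + 96 + ? → (3,2) = 364 − 258 = 106.
Column 2 must total 364; the given cells sum to 286, so (4,2) = 78.
Column 3 needs 364; the known cells sum to 276, so (4,3) = 88.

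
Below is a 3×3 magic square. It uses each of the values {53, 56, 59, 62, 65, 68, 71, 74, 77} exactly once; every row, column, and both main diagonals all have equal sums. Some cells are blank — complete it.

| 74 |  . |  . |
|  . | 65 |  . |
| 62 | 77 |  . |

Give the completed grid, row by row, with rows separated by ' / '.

74 53 68 / 59 65 71 / 62 77 56

The 9 entries sum to 585, so each line sums to 585/3 = 195.
Row 3 must total 195; the given cells sum to 139, so (3,3) = 56.
Column 1 must total 195; the given cells sum to 136, so (2,1) = 59.
Column 2 must total 195; the given cells sum to 142, so (1,2) = 53.
The remaining cell in anti-diagonal is (1,3) = 195 − 127 = 68.
The remaining cell in row 2 is (2,3) = 195 − 124 = 71.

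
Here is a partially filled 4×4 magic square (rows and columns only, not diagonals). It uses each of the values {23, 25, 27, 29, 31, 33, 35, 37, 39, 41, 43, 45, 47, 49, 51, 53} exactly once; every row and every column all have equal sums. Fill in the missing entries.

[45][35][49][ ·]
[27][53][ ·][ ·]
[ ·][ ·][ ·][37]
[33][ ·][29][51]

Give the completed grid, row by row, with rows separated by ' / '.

45 35 49 23 / 27 53 31 41 / 47 25 43 37 / 33 39 29 51

The 16 entries sum to 608, so each line sums to 608/4 = 152.
Row 1: 45 + 35 + 49 + ? = 152, so (1,4) = 23.
From row 4, 152 − (33 + 29 + 51) gives (4,2) = 39.
From column 1, 152 − (45 + 27 + 33) gives (3,1) = 47.
Column 2: 35 + 53 + 39 + ? = 152, so (3,2) = 25.
The remaining cell in column 4 is (2,4) = 152 − 111 = 41.
Row 2: 27 + 53 + 41 + ? = 152, so (2,3) = 31.
Row 3: 47 + 25 + 37 + ? = 152, so (3,3) = 43.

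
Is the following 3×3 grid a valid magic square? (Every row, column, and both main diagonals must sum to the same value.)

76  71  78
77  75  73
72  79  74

Row 1: 76 + 71 + 78 = 225.
Row 2: 77 + 75 + 73 = 225.
Row 3: 72 + 79 + 74 = 225.
Column 1: 76 + 77 + 72 = 225.
Column 2: 71 + 75 + 79 = 225.
Column 3: 78 + 73 + 74 = 225.
Main diagonal: 76 + 75 + 74 = 225.
Anti-diagonal: 78 + 75 + 72 = 225.
All lines sum to 225.

Yes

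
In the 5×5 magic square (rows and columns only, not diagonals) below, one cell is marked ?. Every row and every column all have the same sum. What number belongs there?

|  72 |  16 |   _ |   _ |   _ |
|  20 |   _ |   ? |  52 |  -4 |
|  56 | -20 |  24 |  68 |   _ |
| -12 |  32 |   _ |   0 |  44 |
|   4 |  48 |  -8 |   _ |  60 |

8

Column 1 is complete and sums to 140; that is the magic constant.
From row 3, 140 − (56 + (-20) + 24 + 68) gives (3,5) = 12.
Using row 4: -12 + 32 + 0 + 44 + ? → (4,3) = 140 − 64 = 76.
Row 5 must total 140; the given cells sum to 104, so (5,4) = 36.
The remaining cell in column 2 is (2,2) = 140 − 76 = 64.
Column 4 must total 140; the given cells sum to 156, so (1,4) = -16.
Column 5 needs 140; the known cells sum to 112, so (1,5) = 28.
From row 1, 140 − (72 + 16 + (-16) + 28) gives (1,3) = 40.
Row 2 needs 140; the known cells sum to 132, so (2,3) = 8.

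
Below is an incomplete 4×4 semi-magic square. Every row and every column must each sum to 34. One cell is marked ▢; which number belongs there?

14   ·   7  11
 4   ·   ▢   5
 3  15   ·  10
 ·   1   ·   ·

9

From row 1, 34 − (14 + 7 + 11) gives (1,2) = 2.
Row 3 needs 34; the known cells sum to 28, so (3,3) = 6.
Column 1 needs 34; the known cells sum to 21, so (4,1) = 13.
The remaining cell in column 2 is (2,2) = 34 − 18 = 16.
The remaining cell in column 4 is (4,4) = 34 − 26 = 8.
Row 2 needs 34; the known cells sum to 25, so (2,3) = 9.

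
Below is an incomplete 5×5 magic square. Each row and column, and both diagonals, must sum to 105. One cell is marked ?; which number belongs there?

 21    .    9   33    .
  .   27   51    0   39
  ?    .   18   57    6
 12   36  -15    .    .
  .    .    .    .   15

30

Row 2: 27 + 51 + 0 + 39 + ? = 105, so (2,1) = -12.
From column 3, 105 − (9 + 51 + 18 + (-15)) gives (5,3) = 42.
From main diagonal, 105 − (21 + 27 + 18 + 15) gives (4,4) = 24.
Row 4 needs 105; the known cells sum to 57, so (4,5) = 48.
Column 4 needs 105; the known cells sum to 114, so (5,4) = -9.
The remaining cell in column 5 is (1,5) = 105 − 108 = -3.
Using anti-diagonal: -3 + 0 + 18 + 36 + ? → (5,1) = 105 − 51 = 54.
Row 1: 21 + 9 + 33 + (-3) + ? = 105, so (1,2) = 45.
Using row 5: 54 + 42 + (-9) + 15 + ? → (5,2) = 105 − 102 = 3.
Column 1 needs 105; the known cells sum to 75, so (3,1) = 30.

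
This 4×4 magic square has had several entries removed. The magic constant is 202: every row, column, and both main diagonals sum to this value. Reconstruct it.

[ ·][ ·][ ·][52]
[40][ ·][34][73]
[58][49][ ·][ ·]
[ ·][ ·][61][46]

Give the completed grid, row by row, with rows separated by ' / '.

The remaining cell in row 2 is (2,2) = 202 − 147 = 55.
From column 4, 202 − (52 + 73 + 46) gives (3,4) = 31.
The remaining cell in anti-diagonal is (4,1) = 202 − 135 = 67.
From row 3, 202 − (58 + 49 + 31) gives (3,3) = 64.
Row 4 needs 202; the known cells sum to 174, so (4,2) = 28.
Column 1 must total 202; the given cells sum to 165, so (1,1) = 37.
Column 2 needs 202; the known cells sum to 132, so (1,2) = 70.
From column 3, 202 − (34 + 64 + 61) gives (1,3) = 43.

37 70 43 52 / 40 55 34 73 / 58 49 64 31 / 67 28 61 46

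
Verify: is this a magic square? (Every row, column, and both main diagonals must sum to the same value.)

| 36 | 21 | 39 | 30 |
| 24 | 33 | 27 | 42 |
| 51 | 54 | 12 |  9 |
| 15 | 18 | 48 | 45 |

Row 1: 36 + 21 + 39 + 30 = 126.
Row 2: 24 + 33 + 27 + 42 = 126.
Row 3: 51 + 54 + 12 + 9 = 126.
Row 4: 15 + 18 + 48 + 45 = 126.
Column 1: 36 + 24 + 51 + 15 = 126.
Column 2: 21 + 33 + 54 + 18 = 126.
Column 3: 39 + 27 + 12 + 48 = 126.
Column 4: 30 + 42 + 9 + 45 = 126.
Main diagonal: 36 + 33 + 12 + 45 = 126.
Anti-diagonal: 30 + 27 + 54 + 15 = 126.
All lines sum to 126.

Yes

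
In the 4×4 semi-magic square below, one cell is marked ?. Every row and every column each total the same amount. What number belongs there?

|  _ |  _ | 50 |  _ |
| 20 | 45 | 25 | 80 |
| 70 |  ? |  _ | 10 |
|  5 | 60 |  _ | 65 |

35

Row 2 is complete and sums to 170; that is the magic constant.
Row 4 must total 170; the given cells sum to 130, so (4,3) = 40.
From column 1, 170 − (20 + 70 + 5) gives (1,1) = 75.
Using column 3: 50 + 25 + 40 + ? → (3,3) = 170 − 115 = 55.
Column 4 needs 170; the known cells sum to 155, so (1,4) = 15.
Row 1 needs 170; the known cells sum to 140, so (1,2) = 30.
The remaining cell in row 3 is (3,2) = 170 − 135 = 35.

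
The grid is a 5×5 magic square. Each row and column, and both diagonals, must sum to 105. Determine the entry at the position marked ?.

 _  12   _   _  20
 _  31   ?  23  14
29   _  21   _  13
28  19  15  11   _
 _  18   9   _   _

27

Row 4 needs 105; the known cells sum to 73, so (4,5) = 32.
Column 2 needs 105; the known cells sum to 80, so (3,2) = 25.
The remaining cell in column 5 is (5,5) = 105 − 79 = 26.
Using main diagonal: 31 + 21 + 11 + 26 + ? → (1,1) = 105 − 89 = 16.
From anti-diagonal, 105 − (20 + 23 + 21 + 19) gives (5,1) = 22.
The remaining cell in row 3 is (3,4) = 105 − 88 = 17.
Using row 5: 22 + 18 + 9 + 26 + ? → (5,4) = 105 − 75 = 30.
Column 1 needs 105; the known cells sum to 95, so (2,1) = 10.
The remaining cell in column 4 is (1,4) = 105 − 81 = 24.
The remaining cell in row 1 is (1,3) = 105 − 72 = 33.
Row 2 must total 105; the given cells sum to 78, so (2,3) = 27.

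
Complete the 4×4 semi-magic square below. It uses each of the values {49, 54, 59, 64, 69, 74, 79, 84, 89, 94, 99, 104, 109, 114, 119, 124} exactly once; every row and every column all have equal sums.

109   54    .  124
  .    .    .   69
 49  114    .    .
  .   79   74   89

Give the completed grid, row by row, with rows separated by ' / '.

The 16 entries sum to 1384, so each line sums to 1384/4 = 346.
From row 1, 346 − (109 + 54 + 124) gives (1,3) = 59.
Row 4 needs 346; the known cells sum to 242, so (4,1) = 104.
Column 1 must total 346; the given cells sum to 262, so (2,1) = 84.
Column 2 needs 346; the known cells sum to 247, so (2,2) = 99.
From column 4, 346 − (124 + 69 + 89) gives (3,4) = 64.
The remaining cell in row 2 is (2,3) = 346 − 252 = 94.
From row 3, 346 − (49 + 114 + 64) gives (3,3) = 119.

109 54 59 124 / 84 99 94 69 / 49 114 119 64 / 104 79 74 89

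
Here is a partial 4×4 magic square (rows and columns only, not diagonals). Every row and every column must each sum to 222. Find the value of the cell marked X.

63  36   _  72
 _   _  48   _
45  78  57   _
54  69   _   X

The remaining cell in row 1 is (1,3) = 222 − 171 = 51.
The remaining cell in row 3 is (3,4) = 222 − 180 = 42.
Using column 1: 63 + 45 + 54 + ? → (2,1) = 222 − 162 = 60.
From column 2, 222 − (36 + 78 + 69) gives (2,2) = 39.
Column 3 needs 222; the known cells sum to 156, so (4,3) = 66.
The remaining cell in row 2 is (2,4) = 222 − 147 = 75.
Row 4 needs 222; the known cells sum to 189, so (4,4) = 33.

33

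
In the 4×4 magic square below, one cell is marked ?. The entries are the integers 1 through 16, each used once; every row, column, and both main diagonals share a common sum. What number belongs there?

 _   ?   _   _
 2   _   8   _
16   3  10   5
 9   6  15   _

12

The entries are 1 through 16, which sum to 136, so each line sums to 136/4 = 34.
Row 4: 9 + 6 + 15 + ? = 34, so (4,4) = 4.
Column 1 needs 34; the known cells sum to 27, so (1,1) = 7.
Using column 3: 8 + 10 + 15 + ? → (1,3) = 34 − 33 = 1.
Main diagonal must total 34; the given cells sum to 21, so (2,2) = 13.
Anti-diagonal must total 34; the given cells sum to 20, so (1,4) = 14.
Using row 1: 7 + 1 + 14 + ? → (1,2) = 34 − 22 = 12.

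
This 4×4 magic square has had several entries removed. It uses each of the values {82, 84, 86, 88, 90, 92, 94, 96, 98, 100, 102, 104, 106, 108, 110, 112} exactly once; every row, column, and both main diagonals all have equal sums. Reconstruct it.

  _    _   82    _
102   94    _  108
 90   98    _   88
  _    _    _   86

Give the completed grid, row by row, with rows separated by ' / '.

96 104 82 106 / 102 94 84 108 / 90 98 112 88 / 100 92 110 86

The 16 entries sum to 1552, so each line sums to 1552/4 = 388.
From row 2, 388 − (102 + 94 + 108) gives (2,3) = 84.
Using row 3: 90 + 98 + 88 + ? → (3,3) = 388 − 276 = 112.
From column 3, 388 − (82 + 84 + 112) gives (4,3) = 110.
Column 4 must total 388; the given cells sum to 282, so (1,4) = 106.
From main diagonal, 388 − (94 + 112 + 86) gives (1,1) = 96.
From anti-diagonal, 388 − (106 + 84 + 98) gives (4,1) = 100.
From row 1, 388 − (96 + 82 + 106) gives (1,2) = 104.
Using row 4: 100 + 110 + 86 + ? → (4,2) = 388 − 296 = 92.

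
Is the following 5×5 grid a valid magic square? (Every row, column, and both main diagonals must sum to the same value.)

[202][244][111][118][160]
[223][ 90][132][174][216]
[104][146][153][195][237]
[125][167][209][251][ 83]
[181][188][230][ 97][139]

Yes

Row 1: 202 + 244 + 111 + 118 + 160 = 835.
Row 2: 223 + 90 + 132 + 174 + 216 = 835.
Row 3: 104 + 146 + 153 + 195 + 237 = 835.
Row 4: 125 + 167 + 209 + 251 + 83 = 835.
Row 5: 181 + 188 + 230 + 97 + 139 = 835.
Column 1: 202 + 223 + 104 + 125 + 181 = 835.
Column 2: 244 + 90 + 146 + 167 + 188 = 835.
Column 3: 111 + 132 + 153 + 209 + 230 = 835.
Column 4: 118 + 174 + 195 + 251 + 97 = 835.
Column 5: 160 + 216 + 237 + 83 + 139 = 835.
Main diagonal: 202 + 90 + 153 + 251 + 139 = 835.
Anti-diagonal: 160 + 174 + 153 + 167 + 181 = 835.
All lines sum to 835.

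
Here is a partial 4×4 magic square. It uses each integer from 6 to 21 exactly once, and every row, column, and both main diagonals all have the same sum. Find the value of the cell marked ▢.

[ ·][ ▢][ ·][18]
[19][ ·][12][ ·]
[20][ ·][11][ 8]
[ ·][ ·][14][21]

The entries are 6 through 21, which sum to 216, so each line sums to 216/4 = 54.
Row 3: 20 + 11 + 8 + ? = 54, so (3,2) = 15.
The remaining cell in column 3 is (1,3) = 54 − 37 = 17.
Column 4 must total 54; the given cells sum to 47, so (2,4) = 7.
Anti-diagonal must total 54; the given cells sum to 45, so (4,1) = 9.
Row 2 must total 54; the given cells sum to 38, so (2,2) = 16.
The remaining cell in row 4 is (4,2) = 54 − 44 = 10.
The remaining cell in column 1 is (1,1) = 54 − 48 = 6.
Column 2: 16 + 15 + 10 + ? = 54, so (1,2) = 13.

13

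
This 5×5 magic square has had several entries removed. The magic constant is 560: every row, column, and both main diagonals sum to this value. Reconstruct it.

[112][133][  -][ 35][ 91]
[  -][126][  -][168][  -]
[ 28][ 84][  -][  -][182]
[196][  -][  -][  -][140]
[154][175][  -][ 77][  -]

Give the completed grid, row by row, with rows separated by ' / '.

From row 1, 560 − (112 + 133 + 35 + 91) gives (1,3) = 189.
The remaining cell in column 1 is (2,1) = 560 − 490 = 70.
Column 2 must total 560; the given cells sum to 518, so (4,2) = 42.
Anti-diagonal needs 560; the known cells sum to 455, so (3,3) = 105.
Row 3 needs 560; the known cells sum to 399, so (3,4) = 161.
Column 4: 35 + 168 + 161 + 77 + ? = 560, so (4,4) = 119.
Main diagonal needs 560; the known cells sum to 462, so (5,5) = 98.
The remaining cell in row 4 is (4,3) = 560 − 497 = 63.
Using row 5: 154 + 175 + 77 + 98 + ? → (5,3) = 560 − 504 = 56.
Column 3 needs 560; the known cells sum to 413, so (2,3) = 147.
Column 5 needs 560; the known cells sum to 511, so (2,5) = 49.

112 133 189 35 91 / 70 126 147 168 49 / 28 84 105 161 182 / 196 42 63 119 140 / 154 175 56 77 98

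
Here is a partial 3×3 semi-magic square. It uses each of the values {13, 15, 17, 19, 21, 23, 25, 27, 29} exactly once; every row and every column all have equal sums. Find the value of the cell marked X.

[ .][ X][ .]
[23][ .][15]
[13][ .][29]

17

The 9 entries sum to 189, so each line sums to 189/3 = 63.
Using row 2: 23 + 15 + ? → (2,2) = 63 − 38 = 25.
Using row 3: 13 + 29 + ? → (3,2) = 63 − 42 = 21.
The remaining cell in column 1 is (1,1) = 63 − 36 = 27.
Using column 2: 25 + 21 + ? → (1,2) = 63 − 46 = 17.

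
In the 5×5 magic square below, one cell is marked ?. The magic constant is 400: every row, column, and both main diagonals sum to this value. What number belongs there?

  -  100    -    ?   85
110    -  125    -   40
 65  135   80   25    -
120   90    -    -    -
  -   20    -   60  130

Row 3 needs 400; the known cells sum to 305, so (3,5) = 95.
Column 2 needs 400; the known cells sum to 345, so (2,2) = 55.
Column 5 must total 400; the given cells sum to 350, so (4,5) = 50.
Using row 2: 110 + 55 + 125 + 40 + ? → (2,4) = 400 − 330 = 70.
Anti-diagonal needs 400; the known cells sum to 325, so (5,1) = 75.
Row 5 needs 400; the known cells sum to 285, so (5,3) = 115.
Using column 1: 110 + 65 + 120 + 75 + ? → (1,1) = 400 − 370 = 30.
Main diagonal must total 400; the given cells sum to 295, so (4,4) = 105.
Row 4 needs 400; the known cells sum to 365, so (4,3) = 35.
Column 3 must total 400; the given cells sum to 355, so (1,3) = 45.
Using column 4: 70 + 25 + 105 + 60 + ? → (1,4) = 400 − 260 = 140.

140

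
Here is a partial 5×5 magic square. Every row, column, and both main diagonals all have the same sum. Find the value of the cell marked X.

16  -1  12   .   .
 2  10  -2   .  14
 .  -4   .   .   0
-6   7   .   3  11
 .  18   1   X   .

9

Column 2 is complete and sums to 30; that is the magic constant.
Using row 2: 2 + 10 + (-2) + 14 + ? → (2,4) = 30 − 24 = 6.
From row 4, 30 − (-6 + 7 + 3 + 11) gives (4,3) = 15.
Column 3 needs 30; the known cells sum to 26, so (3,3) = 4.
Using main diagonal: 16 + 10 + 4 + 3 + ? → (5,5) = 30 − 33 = -3.
Column 5: 14 + 0 + 11 + (-3) + ? = 30, so (1,5) = 8.
Anti-diagonal needs 30; the known cells sum to 25, so (5,1) = 5.
From row 1, 30 − (16 + (-1) + 12 + 8) gives (1,4) = -5.
Row 5: 5 + 18 + 1 + (-3) + ? = 30, so (5,4) = 9.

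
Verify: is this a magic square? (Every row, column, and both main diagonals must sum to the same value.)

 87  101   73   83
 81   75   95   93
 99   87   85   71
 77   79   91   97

No — main diagonal sums to 344 but anti-diagonal sums to 342.

Row 1: 87 + 101 + 73 + 83 = 344.
Row 2: 81 + 75 + 95 + 93 = 344.
Row 3: 99 + 87 + 85 + 71 = 342.
Row 4: 77 + 79 + 91 + 97 = 344.
Column 1: 87 + 81 + 99 + 77 = 344.
Column 2: 101 + 75 + 87 + 79 = 342.
Column 3: 73 + 95 + 85 + 91 = 344.
Column 4: 83 + 93 + 71 + 97 = 344.
Main diagonal: 87 + 75 + 85 + 97 = 344.
Anti-diagonal: 83 + 95 + 87 + 77 = 342.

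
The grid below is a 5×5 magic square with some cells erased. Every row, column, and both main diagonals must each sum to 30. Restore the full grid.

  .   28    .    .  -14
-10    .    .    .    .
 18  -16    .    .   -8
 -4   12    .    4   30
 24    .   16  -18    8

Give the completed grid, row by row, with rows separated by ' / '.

Row 4 needs 30; the known cells sum to 42, so (4,3) = -12.
Row 5 needs 30; the known cells sum to 30, so (5,2) = 0.
Column 1 needs 30; the known cells sum to 28, so (1,1) = 2.
The remaining cell in column 2 is (2,2) = 30 − 24 = 6.
Column 5: -14 + (-8) + 30 + 8 + ? = 30, so (2,5) = 14.
Using main diagonal: 2 + 6 + 4 + 8 + ? → (3,3) = 30 − 20 = 10.
The remaining cell in anti-diagonal is (2,4) = 30 − 32 = -2.
Row 2 needs 30; the known cells sum to 8, so (2,3) = 22.
Row 3 must total 30; the given cells sum to 4, so (3,4) = 26.
Column 3 needs 30; the known cells sum to 36, so (1,3) = -6.
Column 4: -2 + 26 + 4 + (-18) + ? = 30, so (1,4) = 20.

2 28 -6 20 -14 / -10 6 22 -2 14 / 18 -16 10 26 -8 / -4 12 -12 4 30 / 24 0 16 -18 8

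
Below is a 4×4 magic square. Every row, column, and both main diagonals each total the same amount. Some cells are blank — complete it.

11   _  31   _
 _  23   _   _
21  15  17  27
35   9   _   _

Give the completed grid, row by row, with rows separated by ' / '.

11 33 31 5 / 13 23 25 19 / 21 15 17 27 / 35 9 7 29

Row 3 is already complete: 21 + 15 + 17 + 27 = 80, so that is the magic constant.
Column 1 must total 80; the given cells sum to 67, so (2,1) = 13.
Using column 2: 23 + 15 + 9 + ? → (1,2) = 80 − 47 = 33.
Main diagonal needs 80; the known cells sum to 51, so (4,4) = 29.
Row 1 needs 80; the known cells sum to 75, so (1,4) = 5.
Using row 4: 35 + 9 + 29 + ? → (4,3) = 80 − 73 = 7.
Column 3: 31 + 17 + 7 + ? = 80, so (2,3) = 25.
Column 4 must total 80; the given cells sum to 61, so (2,4) = 19.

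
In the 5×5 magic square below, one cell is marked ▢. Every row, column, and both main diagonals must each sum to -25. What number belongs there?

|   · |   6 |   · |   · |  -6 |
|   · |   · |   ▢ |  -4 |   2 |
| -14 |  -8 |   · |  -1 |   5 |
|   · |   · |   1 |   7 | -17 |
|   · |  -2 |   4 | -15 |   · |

-10

From row 3, -25 − (-14 + (-8) + (-1) + 5) gives (3,3) = -7.
Column 4: -4 + (-1) + 7 + (-15) + ? = -25, so (1,4) = -12.
Column 5 needs -25; the known cells sum to -16, so (5,5) = -9.
From row 5, -25 − (-2 + 4 + (-15) + (-9)) gives (5,1) = -3.
From anti-diagonal, -25 − (-6 + (-4) + (-7) + (-3)) gives (4,2) = -5.
The remaining cell in row 4 is (4,1) = -25 − (-14) = -11.
Column 2 needs -25; the known cells sum to -9, so (2,2) = -16.
From main diagonal, -25 − (-16 + (-7) + 7 + (-9)) gives (1,1) = 0.
Row 1 needs -25; the known cells sum to -12, so (1,3) = -13.
Column 1 needs -25; the known cells sum to -28, so (2,1) = 3.
Column 3 needs -25; the known cells sum to -15, so (2,3) = -10.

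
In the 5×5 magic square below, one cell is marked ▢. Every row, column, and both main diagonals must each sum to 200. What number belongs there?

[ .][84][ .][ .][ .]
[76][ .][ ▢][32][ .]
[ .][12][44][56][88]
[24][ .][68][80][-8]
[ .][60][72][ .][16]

20

The remaining cell in row 3 is (3,1) = 200 − 200 = 0.
The remaining cell in row 4 is (4,2) = 200 − 164 = 36.
Column 2 must total 200; the given cells sum to 192, so (2,2) = 8.
From main diagonal, 200 − (8 + 44 + 80 + 16) gives (1,1) = 52.
From column 1, 200 − (52 + 76 + 0 + 24) gives (5,1) = 48.
Anti-diagonal needs 200; the known cells sum to 160, so (1,5) = 40.
The remaining cell in row 5 is (5,4) = 200 − 196 = 4.
From column 4, 200 − (32 + 56 + 80 + 4) gives (1,4) = 28.
Using column 5: 40 + 88 + (-8) + 16 + ? → (2,5) = 200 − 136 = 64.
The remaining cell in row 1 is (1,3) = 200 − 204 = -4.
Using row 2: 76 + 8 + 32 + 64 + ? → (2,3) = 200 − 180 = 20.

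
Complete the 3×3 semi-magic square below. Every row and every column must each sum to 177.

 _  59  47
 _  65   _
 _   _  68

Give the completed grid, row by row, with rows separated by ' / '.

From row 1, 177 − (59 + 47) gives (1,1) = 71.
Column 2 needs 177; the known cells sum to 124, so (3,2) = 53.
Column 3 must total 177; the given cells sum to 115, so (2,3) = 62.
Using row 2: 65 + 62 + ? → (2,1) = 177 − 127 = 50.
Row 3 needs 177; the known cells sum to 121, so (3,1) = 56.

71 59 47 / 50 65 62 / 56 53 68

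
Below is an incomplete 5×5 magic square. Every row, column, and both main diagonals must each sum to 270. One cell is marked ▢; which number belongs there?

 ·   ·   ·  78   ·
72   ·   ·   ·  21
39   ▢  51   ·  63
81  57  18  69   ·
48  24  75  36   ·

90

Row 4 needs 270; the known cells sum to 225, so (4,5) = 45.
The remaining cell in row 5 is (5,5) = 270 − 183 = 87.
The remaining cell in column 1 is (1,1) = 270 − 240 = 30.
From column 5, 270 − (21 + 63 + 45 + 87) gives (1,5) = 54.
The remaining cell in main diagonal is (2,2) = 270 − 237 = 33.
Anti-diagonal: 54 + 51 + 57 + 48 + ? = 270, so (2,4) = 60.
Row 2 must total 270; the given cells sum to 186, so (2,3) = 84.
Column 3: 84 + 51 + 18 + 75 + ? = 270, so (1,3) = 42.
Column 4 needs 270; the known cells sum to 243, so (3,4) = 27.
Using row 1: 30 + 42 + 78 + 54 + ? → (1,2) = 270 − 204 = 66.
Using row 3: 39 + 51 + 27 + 63 + ? → (3,2) = 270 − 180 = 90.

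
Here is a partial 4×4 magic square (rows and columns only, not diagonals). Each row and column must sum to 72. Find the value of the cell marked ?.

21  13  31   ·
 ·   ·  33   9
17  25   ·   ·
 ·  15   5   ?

Using row 1: 21 + 13 + 31 + ? → (1,4) = 72 − 65 = 7.
The remaining cell in column 2 is (2,2) = 72 − 53 = 19.
From column 3, 72 − (31 + 33 + 5) gives (3,3) = 3.
The remaining cell in row 2 is (2,1) = 72 − 61 = 11.
Row 3 needs 72; the known cells sum to 45, so (3,4) = 27.
Column 1 needs 72; the known cells sum to 49, so (4,1) = 23.
Column 4 needs 72; the known cells sum to 43, so (4,4) = 29.

29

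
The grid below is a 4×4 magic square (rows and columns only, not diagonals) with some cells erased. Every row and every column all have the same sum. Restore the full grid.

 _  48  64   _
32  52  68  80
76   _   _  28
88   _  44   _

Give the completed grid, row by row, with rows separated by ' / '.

36 48 64 84 / 32 52 68 80 / 76 72 56 28 / 88 60 44 40

Row 2 is already complete: 32 + 52 + 68 + 80 = 232, so that is the magic constant.
Column 1 must total 232; the given cells sum to 196, so (1,1) = 36.
Column 3 must total 232; the given cells sum to 176, so (3,3) = 56.
The remaining cell in row 1 is (1,4) = 232 − 148 = 84.
Using row 3: 76 + 56 + 28 + ? → (3,2) = 232 − 160 = 72.
Column 2 needs 232; the known cells sum to 172, so (4,2) = 60.
Using column 4: 84 + 80 + 28 + ? → (4,4) = 232 − 192 = 40.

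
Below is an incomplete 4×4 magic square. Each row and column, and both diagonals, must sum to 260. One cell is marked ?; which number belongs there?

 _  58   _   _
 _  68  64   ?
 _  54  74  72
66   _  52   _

50

The remaining cell in row 3 is (3,1) = 260 − 200 = 60.
From column 2, 260 − (58 + 68 + 54) gives (4,2) = 80.
Column 3: 64 + 74 + 52 + ? = 260, so (1,3) = 70.
Using anti-diagonal: 64 + 54 + 66 + ? → (1,4) = 260 − 184 = 76.
The remaining cell in row 1 is (1,1) = 260 − 204 = 56.
From row 4, 260 − (66 + 80 + 52) gives (4,4) = 62.
Column 1 must total 260; the given cells sum to 182, so (2,1) = 78.
Using column 4: 76 + 72 + 62 + ? → (2,4) = 260 − 210 = 50.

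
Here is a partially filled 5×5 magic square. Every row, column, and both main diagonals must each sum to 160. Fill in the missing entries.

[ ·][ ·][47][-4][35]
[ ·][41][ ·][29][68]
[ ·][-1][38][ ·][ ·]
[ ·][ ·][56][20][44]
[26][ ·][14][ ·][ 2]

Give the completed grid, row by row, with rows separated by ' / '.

59 23 47 -4 35 / 17 41 5 29 68 / 50 -1 38 62 11 / 8 32 56 20 44 / 26 65 14 53 2

Using column 3: 47 + 38 + 56 + 14 + ? → (2,3) = 160 − 155 = 5.
The remaining cell in column 5 is (3,5) = 160 − 149 = 11.
Main diagonal needs 160; the known cells sum to 101, so (1,1) = 59.
The remaining cell in anti-diagonal is (4,2) = 160 − 128 = 32.
Row 1 needs 160; the known cells sum to 137, so (1,2) = 23.
From row 2, 160 − (41 + 5 + 29 + 68) gives (2,1) = 17.
Row 4: 32 + 56 + 20 + 44 + ? = 160, so (4,1) = 8.
From column 1, 160 − (59 + 17 + 8 + 26) gives (3,1) = 50.
From column 2, 160 − (23 + 41 + (-1) + 32) gives (5,2) = 65.
Row 3 must total 160; the given cells sum to 98, so (3,4) = 62.
Row 5: 26 + 65 + 14 + 2 + ? = 160, so (5,4) = 53.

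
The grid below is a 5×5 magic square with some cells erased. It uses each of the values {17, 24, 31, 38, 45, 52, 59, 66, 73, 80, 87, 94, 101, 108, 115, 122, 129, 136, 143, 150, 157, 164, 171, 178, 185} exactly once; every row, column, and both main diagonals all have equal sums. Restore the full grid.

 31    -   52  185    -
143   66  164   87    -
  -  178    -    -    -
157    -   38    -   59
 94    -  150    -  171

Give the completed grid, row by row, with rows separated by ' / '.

31 129 52 185 108 / 143 66 164 87 45 / 80 178 101 24 122 / 157 115 38 136 59 / 94 17 150 73 171

The 25 entries sum to 2525, so each line sums to 2525/5 = 505.
From row 2, 505 − (143 + 66 + 164 + 87) gives (2,5) = 45.
The remaining cell in column 1 is (3,1) = 505 − 425 = 80.
From column 3, 505 − (52 + 164 + 38 + 150) gives (3,3) = 101.
Using main diagonal: 31 + 66 + 101 + 171 + ? → (4,4) = 505 − 369 = 136.
From row 4, 505 − (157 + 38 + 136 + 59) gives (4,2) = 115.
Anti-diagonal needs 505; the known cells sum to 397, so (1,5) = 108.
From row 1, 505 − (31 + 52 + 185 + 108) gives (1,2) = 129.
Column 2 must total 505; the given cells sum to 488, so (5,2) = 17.
Using column 5: 108 + 45 + 59 + 171 + ? → (3,5) = 505 − 383 = 122.
Using row 3: 80 + 178 + 101 + 122 + ? → (3,4) = 505 − 481 = 24.
Using row 5: 94 + 17 + 150 + 171 + ? → (5,4) = 505 − 432 = 73.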